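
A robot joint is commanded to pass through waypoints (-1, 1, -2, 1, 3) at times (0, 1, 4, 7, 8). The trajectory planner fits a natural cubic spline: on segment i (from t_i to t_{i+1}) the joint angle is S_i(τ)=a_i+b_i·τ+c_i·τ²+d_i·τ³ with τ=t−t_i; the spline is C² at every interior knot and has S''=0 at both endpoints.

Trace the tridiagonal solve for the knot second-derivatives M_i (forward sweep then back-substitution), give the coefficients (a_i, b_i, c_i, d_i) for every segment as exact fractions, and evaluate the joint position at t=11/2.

  seg 0: a=-1 b=129/52 c=0 d=-25/52
  seg 1: a=1 b=27/26 c=-75/52 d=119/468
  seg 2: a=-2 b=-3/4 c=11/13 d=-41/468
  seg 3: a=1 b=51/26 c=3/52 d=-1/52
S(11/2) = -631/416

Δ: Δ0=2, Δ1=-1, Δ2=1, Δ3=2
row 1: diag=8, rhs=-18; c'=3/8, d'=-9/4
row 2: denom=12−3·3/8=87/8; d'=(12−3·-9/4)/(87/8)=50/29
row 3: denom=8−3·8/29=208/29; d'=(6−3·50/29)/(208/29)=3/26
back: M3=3/26
back: M2=50/29−8/29·3/26=22/13
back: M1=-9/4−3/8·22/13=-75/26
M: M0=0, M1=-75/26, M2=22/13, M3=3/26, M4=0
seg 0: a=-1, c=M0/2=0, d=(M1−M0)/(6·1)=-25/52, b=Δ0−h0·(2M0+M1)/6=129/52
seg 1: a=1, c=M1/2=-75/52, d=(M2−M1)/(6·3)=119/468, b=Δ1−h1·(2M1+M2)/6=27/26
seg 2: a=-2, c=M2/2=11/13, d=(M3−M2)/(6·3)=-41/468, b=Δ2−h2·(2M2+M3)/6=-3/4
seg 3: a=1, c=M3/2=3/52, d=(M4−M3)/(6·1)=-1/52, b=Δ3−h3·(2M3+M4)/6=51/26
t_q=11/2 → seg 2, τ=3/2; S=-2+-3/4·τ+11/13·τ²+-41/468·τ³=-631/416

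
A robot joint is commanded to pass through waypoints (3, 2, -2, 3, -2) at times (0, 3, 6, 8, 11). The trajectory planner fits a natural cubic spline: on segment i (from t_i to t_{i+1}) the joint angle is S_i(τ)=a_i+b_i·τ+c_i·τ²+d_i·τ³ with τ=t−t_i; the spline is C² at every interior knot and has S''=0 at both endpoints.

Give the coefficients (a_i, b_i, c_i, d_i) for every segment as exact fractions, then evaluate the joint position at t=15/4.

Δ: Δ0=-1/3, Δ1=-4/3, Δ2=5/2, Δ3=-5/3
row 1: diag=12, rhs=-6; c'=1/4, d'=-1/2
row 2: denom=10−3·1/4=37/4; d'=(23−3·-1/2)/(37/4)=98/37
row 3: denom=10−2·8/37=354/37; d'=(-25−2·98/37)/(354/37)=-19/6
back: M3=-19/6
back: M2=98/37−8/37·-19/6=10/3
back: M1=-1/2−1/4·10/3=-4/3
M: M0=0, M1=-4/3, M2=10/3, M3=-19/6, M4=0
seg 0: a=3, c=M0/2=0, d=(M1−M0)/(6·3)=-2/27, b=Δ0−h0·(2M0+M1)/6=1/3
seg 1: a=2, c=M1/2=-2/3, d=(M2−M1)/(6·3)=7/27, b=Δ1−h1·(2M1+M2)/6=-5/3
seg 2: a=-2, c=M2/2=5/3, d=(M3−M2)/(6·2)=-13/24, b=Δ2−h2·(2M2+M3)/6=4/3
seg 3: a=3, c=M3/2=-19/12, d=(M4−M3)/(6·3)=19/108, b=Δ3−h3·(2M3+M4)/6=3/2
t_q=15/4 → seg 1, τ=3/4; S=2+-5/3·τ+-2/3·τ²+7/27·τ³=31/64

  seg 0: a=3 b=1/3 c=0 d=-2/27
  seg 1: a=2 b=-5/3 c=-2/3 d=7/27
  seg 2: a=-2 b=4/3 c=5/3 d=-13/24
  seg 3: a=3 b=3/2 c=-19/12 d=19/108
S(15/4) = 31/64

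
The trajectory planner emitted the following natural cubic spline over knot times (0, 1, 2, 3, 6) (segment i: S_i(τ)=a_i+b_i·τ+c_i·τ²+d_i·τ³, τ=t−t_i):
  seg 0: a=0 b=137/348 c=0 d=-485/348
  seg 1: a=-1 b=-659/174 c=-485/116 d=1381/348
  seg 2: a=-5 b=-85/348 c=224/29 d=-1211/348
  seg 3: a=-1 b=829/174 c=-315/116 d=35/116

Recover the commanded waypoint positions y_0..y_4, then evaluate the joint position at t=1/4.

y_0=0 y_1=-1 y_2=-5 y_3=-1 y_4=-3
S(1/4) = 569/7424

y_0 = S_0(0) = a_0 = 0
y_1 = S_1(0) = a_1 = -1
y_2 = S_2(0) = a_2 = -5
y_3 = S_3(0) = a_3 = -1
y_4 = S_3(3) = -3
t_q=1/4 is in segment 0 (τ=1/4); S_0(τ)=569/7424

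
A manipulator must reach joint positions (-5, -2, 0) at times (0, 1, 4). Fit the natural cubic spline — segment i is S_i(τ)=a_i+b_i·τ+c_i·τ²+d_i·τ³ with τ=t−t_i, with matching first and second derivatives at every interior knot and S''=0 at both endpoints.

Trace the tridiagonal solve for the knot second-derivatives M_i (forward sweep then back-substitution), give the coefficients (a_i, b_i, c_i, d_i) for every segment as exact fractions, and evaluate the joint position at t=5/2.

Δ: Δ0=3, Δ1=2/3
row 1: diag=8, rhs=-14; c'=3/8, d'=-7/4
back: M1=-7/4
M: M0=0, M1=-7/4, M2=0
seg 0: a=-5, c=M0/2=0, d=(M1−M0)/(6·1)=-7/24, b=Δ0−h0·(2M0+M1)/6=79/24
seg 1: a=-2, c=M1/2=-7/8, d=(M2−M1)/(6·3)=7/72, b=Δ1−h1·(2M1+M2)/6=29/12
t_q=5/2 → seg 1, τ=3/2; S=-2+29/12·τ+-7/8·τ²+7/72·τ³=-1/64

  seg 0: a=-5 b=79/24 c=0 d=-7/24
  seg 1: a=-2 b=29/12 c=-7/8 d=7/72
S(5/2) = -1/64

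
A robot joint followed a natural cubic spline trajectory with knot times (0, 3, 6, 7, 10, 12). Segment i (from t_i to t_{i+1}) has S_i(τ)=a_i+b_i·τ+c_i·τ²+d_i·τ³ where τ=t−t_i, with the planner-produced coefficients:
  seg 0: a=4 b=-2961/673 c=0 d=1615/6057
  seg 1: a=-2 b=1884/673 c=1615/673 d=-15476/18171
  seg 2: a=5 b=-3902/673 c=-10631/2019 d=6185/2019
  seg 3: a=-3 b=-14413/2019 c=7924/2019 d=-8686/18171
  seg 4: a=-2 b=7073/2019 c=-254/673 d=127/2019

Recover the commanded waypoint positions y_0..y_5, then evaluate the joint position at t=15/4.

y_0 = S_0(0) = a_0 = 4
y_1 = S_1(0) = a_1 = -2
y_2 = S_2(0) = a_2 = 5
y_3 = S_3(0) = a_3 = -3
y_4 = S_4(0) = a_4 = -2
y_5 = S_4(2) = 4
t_q=15/4 is in segment 1 (τ=3/4); S_1(τ)=5869/5384

y_0=4 y_1=-2 y_2=5 y_3=-3 y_4=-2 y_5=4
S(15/4) = 5869/5384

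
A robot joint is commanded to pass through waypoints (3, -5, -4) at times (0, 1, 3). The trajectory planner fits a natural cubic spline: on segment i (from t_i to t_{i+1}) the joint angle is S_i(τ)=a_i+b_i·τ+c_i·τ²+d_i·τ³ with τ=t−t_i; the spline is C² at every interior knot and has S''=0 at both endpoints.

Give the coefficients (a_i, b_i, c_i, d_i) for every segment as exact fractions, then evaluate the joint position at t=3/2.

  seg 0: a=3 b=-113/12 c=0 d=17/12
  seg 1: a=-5 b=-31/6 c=17/4 d=-17/24
S(3/2) = -423/64

Δ: Δ0=-8, Δ1=1/2
row 1: diag=6, rhs=51; c'=1/3, d'=17/2
back: M1=17/2
M: M0=0, M1=17/2, M2=0
seg 0: a=3, c=M0/2=0, d=(M1−M0)/(6·1)=17/12, b=Δ0−h0·(2M0+M1)/6=-113/12
seg 1: a=-5, c=M1/2=17/4, d=(M2−M1)/(6·2)=-17/24, b=Δ1−h1·(2M1+M2)/6=-31/6
t_q=3/2 → seg 1, τ=1/2; S=-5+-31/6·τ+17/4·τ²+-17/24·τ³=-423/64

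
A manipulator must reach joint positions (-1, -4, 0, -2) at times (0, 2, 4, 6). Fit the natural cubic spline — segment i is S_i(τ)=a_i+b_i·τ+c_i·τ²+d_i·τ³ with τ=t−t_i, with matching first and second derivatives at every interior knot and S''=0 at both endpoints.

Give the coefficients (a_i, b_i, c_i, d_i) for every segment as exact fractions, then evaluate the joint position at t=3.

Δ: Δ0=-3/2, Δ1=2, Δ2=-1
row 1: diag=8, rhs=21; c'=1/4, d'=21/8
row 2: denom=8−2·1/4=15/2; d'=(-18−2·21/8)/(15/2)=-31/10
back: M2=-31/10
back: M1=21/8−1/4·-31/10=17/5
M: M0=0, M1=17/5, M2=-31/10, M3=0
seg 0: a=-1, c=M0/2=0, d=(M1−M0)/(6·2)=17/60, b=Δ0−h0·(2M0+M1)/6=-79/30
seg 1: a=-4, c=M1/2=17/10, d=(M2−M1)/(6·2)=-13/24, b=Δ1−h1·(2M1+M2)/6=23/30
seg 2: a=0, c=M2/2=-31/20, d=(M3−M2)/(6·2)=31/120, b=Δ2−h2·(2M2+M3)/6=16/15
t_q=3 → seg 1, τ=1; S=-4+23/30·τ+17/10·τ²+-13/24·τ³=-83/40

  seg 0: a=-1 b=-79/30 c=0 d=17/60
  seg 1: a=-4 b=23/30 c=17/10 d=-13/24
  seg 2: a=0 b=16/15 c=-31/20 d=31/120
S(3) = -83/40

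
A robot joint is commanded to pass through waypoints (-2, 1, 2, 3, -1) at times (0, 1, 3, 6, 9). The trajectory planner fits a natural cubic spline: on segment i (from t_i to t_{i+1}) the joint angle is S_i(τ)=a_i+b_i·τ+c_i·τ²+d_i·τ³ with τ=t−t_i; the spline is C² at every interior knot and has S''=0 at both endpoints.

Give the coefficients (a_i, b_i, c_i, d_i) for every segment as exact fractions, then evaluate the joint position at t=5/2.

Δ: Δ0=3, Δ1=1/2, Δ2=1/3, Δ3=-4/3
row 1: diag=6, rhs=-15; c'=1/3, d'=-5/2
row 2: denom=10−2·1/3=28/3; d'=(-1−2·-5/2)/(28/3)=3/7
row 3: denom=12−3·9/28=309/28; d'=(-10−3·3/7)/(309/28)=-316/309
back: M3=-316/309
back: M2=3/7−9/28·-316/309=78/103
back: M1=-5/2−1/3·78/103=-567/206
M: M0=0, M1=-567/206, M2=78/103, M3=-316/309, M4=0
seg 0: a=-2, c=M0/2=0, d=(M1−M0)/(6·1)=-189/412, b=Δ0−h0·(2M0+M1)/6=1425/412
seg 1: a=1, c=M1/2=-567/412, d=(M2−M1)/(6·2)=241/824, b=Δ1−h1·(2M1+M2)/6=429/206
seg 2: a=2, c=M2/2=39/103, d=(M3−M2)/(6·3)=-275/2781, b=Δ2−h2·(2M2+M3)/6=9/103
seg 3: a=3, c=M3/2=-158/309, d=(M4−M3)/(6·3)=158/2781, b=Δ3−h3·(2M3+M4)/6=-32/103
t_q=5/2 → seg 1, τ=3/2; S=1+429/206·τ+-567/412·τ²+241/824·τ³=13279/6592

  seg 0: a=-2 b=1425/412 c=0 d=-189/412
  seg 1: a=1 b=429/206 c=-567/412 d=241/824
  seg 2: a=2 b=9/103 c=39/103 d=-275/2781
  seg 3: a=3 b=-32/103 c=-158/309 d=158/2781
S(5/2) = 13279/6592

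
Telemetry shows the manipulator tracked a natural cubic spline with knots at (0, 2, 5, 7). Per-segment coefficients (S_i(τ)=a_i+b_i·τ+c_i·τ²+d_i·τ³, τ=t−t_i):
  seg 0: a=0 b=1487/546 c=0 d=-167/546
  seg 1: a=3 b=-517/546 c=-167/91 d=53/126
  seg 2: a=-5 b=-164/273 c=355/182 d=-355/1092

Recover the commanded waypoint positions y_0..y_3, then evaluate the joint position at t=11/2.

y_0=0 y_1=3 y_2=-5 y_3=-1
S(11/2) = -2019/416

y_0 = S_0(0) = a_0 = 0
y_1 = S_1(0) = a_1 = 3
y_2 = S_2(0) = a_2 = -5
y_3 = S_2(2) = -1
t_q=11/2 is in segment 2 (τ=1/2); S_2(τ)=-2019/416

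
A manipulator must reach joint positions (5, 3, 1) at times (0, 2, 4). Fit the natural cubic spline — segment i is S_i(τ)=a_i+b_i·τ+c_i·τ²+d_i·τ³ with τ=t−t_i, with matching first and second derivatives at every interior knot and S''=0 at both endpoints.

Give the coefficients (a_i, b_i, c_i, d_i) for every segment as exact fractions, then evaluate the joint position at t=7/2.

Δ: Δ0=-1, Δ1=-1
row 1: diag=8, rhs=0; c'=1/4, d'=0
back: M1=0
M: M0=0, M1=0, M2=0
seg 0: a=5, c=M0/2=0, d=(M1−M0)/(6·2)=0, b=Δ0−h0·(2M0+M1)/6=-1
seg 1: a=3, c=M1/2=0, d=(M2−M1)/(6·2)=0, b=Δ1−h1·(2M1+M2)/6=-1
t_q=7/2 → seg 1, τ=3/2; S=3+-1·τ+0·τ²+0·τ³=3/2

  seg 0: a=5 b=-1 c=0 d=0
  seg 1: a=3 b=-1 c=0 d=0
S(7/2) = 3/2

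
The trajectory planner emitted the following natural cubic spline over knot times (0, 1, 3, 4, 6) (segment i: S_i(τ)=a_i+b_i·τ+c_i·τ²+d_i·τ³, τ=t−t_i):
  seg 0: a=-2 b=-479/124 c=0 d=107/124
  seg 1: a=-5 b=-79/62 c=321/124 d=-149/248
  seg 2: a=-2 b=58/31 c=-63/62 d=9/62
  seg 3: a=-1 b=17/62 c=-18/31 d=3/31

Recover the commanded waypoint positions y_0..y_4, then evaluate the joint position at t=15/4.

y_0=-2 y_1=-5 y_2=-2 y_3=-1 y_4=-2
S(15/4) = -4393/3968

y_0 = S_0(0) = a_0 = -2
y_1 = S_1(0) = a_1 = -5
y_2 = S_2(0) = a_2 = -2
y_3 = S_3(0) = a_3 = -1
y_4 = S_3(2) = -2
t_q=15/4 is in segment 2 (τ=3/4); S_2(τ)=-4393/3968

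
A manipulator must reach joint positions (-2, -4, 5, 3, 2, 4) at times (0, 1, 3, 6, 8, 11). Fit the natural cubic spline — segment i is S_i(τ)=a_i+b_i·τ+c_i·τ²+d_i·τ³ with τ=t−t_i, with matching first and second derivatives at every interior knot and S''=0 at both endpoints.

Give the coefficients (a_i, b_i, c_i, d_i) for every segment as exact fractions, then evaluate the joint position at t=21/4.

Δ: Δ0=-2, Δ1=9/2, Δ2=-2/3, Δ3=-1/2, Δ4=2/3
row 1: diag=6, rhs=39; c'=1/3, d'=13/2
row 2: denom=10−2·1/3=28/3; d'=(-31−2·13/2)/(28/3)=-33/7
row 3: denom=10−3·9/28=253/28; d'=(1−3·-33/7)/(253/28)=424/253
row 4: denom=10−2·56/253=2418/253; d'=(7−2·424/253)/(2418/253)=71/186
back: M4=71/186
back: M3=424/253−56/253·71/186=148/93
back: M2=-33/7−9/28·148/93=-162/31
back: M1=13/2−1/3·-162/31=511/62
M: M0=0, M1=511/62, M2=-162/31, M3=148/93, M4=71/186, M5=0
seg 0: a=-2, c=M0/2=0, d=(M1−M0)/(6·1)=511/372, b=Δ0−h0·(2M0+M1)/6=-1255/372
seg 1: a=-4, c=M1/2=511/124, d=(M2−M1)/(6·2)=-835/744, b=Δ1−h1·(2M1+M2)/6=139/186
seg 2: a=5, c=M2/2=-81/31, d=(M3−M2)/(6·3)=317/837, b=Δ2−h2·(2M2+M3)/6=350/93
seg 3: a=3, c=M3/2=74/93, d=(M4−M3)/(6·2)=-25/248, b=Δ3−h3·(2M3+M4)/6=-157/93
seg 4: a=2, c=M4/2=71/372, d=(M5−M4)/(6·3)=-71/3348, b=Δ4−h4·(2M4+M5)/6=53/186
t_q=21/4 → seg 2, τ=9/4; S=5+350/93·τ+-81/31·τ²+317/837·τ³=9035/1984

  seg 0: a=-2 b=-1255/372 c=0 d=511/372
  seg 1: a=-4 b=139/186 c=511/124 d=-835/744
  seg 2: a=5 b=350/93 c=-81/31 d=317/837
  seg 3: a=3 b=-157/93 c=74/93 d=-25/248
  seg 4: a=2 b=53/186 c=71/372 d=-71/3348
S(21/4) = 9035/1984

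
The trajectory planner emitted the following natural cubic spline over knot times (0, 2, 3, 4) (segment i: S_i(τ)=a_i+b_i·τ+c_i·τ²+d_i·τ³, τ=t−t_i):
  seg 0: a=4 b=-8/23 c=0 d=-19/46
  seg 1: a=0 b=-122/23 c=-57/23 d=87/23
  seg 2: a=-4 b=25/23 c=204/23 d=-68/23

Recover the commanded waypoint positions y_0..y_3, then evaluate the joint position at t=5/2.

y_0=4 y_1=0 y_2=-4 y_3=3
S(5/2) = -515/184

y_0 = S_0(0) = a_0 = 4
y_1 = S_1(0) = a_1 = 0
y_2 = S_2(0) = a_2 = -4
y_3 = S_2(1) = 3
t_q=5/2 is in segment 1 (τ=1/2); S_1(τ)=-515/184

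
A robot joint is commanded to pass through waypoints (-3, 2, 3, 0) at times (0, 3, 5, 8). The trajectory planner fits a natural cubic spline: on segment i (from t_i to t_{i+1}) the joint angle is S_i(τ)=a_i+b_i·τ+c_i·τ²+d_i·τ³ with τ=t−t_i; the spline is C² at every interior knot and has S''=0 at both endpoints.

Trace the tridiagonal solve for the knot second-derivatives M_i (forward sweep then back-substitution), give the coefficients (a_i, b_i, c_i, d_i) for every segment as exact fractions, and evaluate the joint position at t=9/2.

Δ: Δ0=5/3, Δ1=1/2, Δ2=-1
row 1: diag=10, rhs=-7; c'=1/5, d'=-7/10
row 2: denom=10−2·1/5=48/5; d'=(-9−2·-7/10)/(48/5)=-19/24
back: M2=-19/24
back: M1=-7/10−1/5·-19/24=-13/24
M: M0=0, M1=-13/24, M2=-19/24, M3=0
seg 0: a=-3, c=M0/2=0, d=(M1−M0)/(6·3)=-13/432, b=Δ0−h0·(2M0+M1)/6=31/16
seg 1: a=2, c=M1/2=-13/48, d=(M2−M1)/(6·2)=-1/48, b=Δ1−h1·(2M1+M2)/6=9/8
seg 2: a=3, c=M2/2=-19/48, d=(M3−M2)/(6·3)=19/432, b=Δ2−h2·(2M2+M3)/6=-5/24
t_q=9/2 → seg 1, τ=3/2; S=2+9/8·τ+-13/48·τ²+-1/48·τ³=385/128

  seg 0: a=-3 b=31/16 c=0 d=-13/432
  seg 1: a=2 b=9/8 c=-13/48 d=-1/48
  seg 2: a=3 b=-5/24 c=-19/48 d=19/432
S(9/2) = 385/128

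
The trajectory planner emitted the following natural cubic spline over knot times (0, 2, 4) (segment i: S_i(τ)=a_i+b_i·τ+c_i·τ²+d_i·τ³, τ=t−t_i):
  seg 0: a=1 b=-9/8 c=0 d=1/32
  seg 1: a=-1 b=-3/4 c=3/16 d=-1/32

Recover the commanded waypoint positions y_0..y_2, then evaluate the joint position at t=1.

y_0 = S_0(0) = a_0 = 1
y_1 = S_1(0) = a_1 = -1
y_2 = S_1(2) = -2
t_q=1 is in segment 0 (τ=1); S_0(τ)=-3/32

y_0=1 y_1=-1 y_2=-2
S(1) = -3/32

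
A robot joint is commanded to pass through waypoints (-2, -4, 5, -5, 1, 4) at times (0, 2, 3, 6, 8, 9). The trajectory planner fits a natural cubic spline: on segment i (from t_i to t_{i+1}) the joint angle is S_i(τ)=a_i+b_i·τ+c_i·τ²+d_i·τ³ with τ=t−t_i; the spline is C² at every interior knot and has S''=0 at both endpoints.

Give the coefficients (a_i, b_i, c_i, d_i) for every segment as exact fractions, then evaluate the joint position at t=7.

  seg 0: a=-2 b=-8848/1731 c=0 d=7117/6924
  seg 1: a=-4 b=12503/1731 c=7117/1154 d=-15199/3462
  seg 2: a=5 b=22111/3462 c=-4041/577 d=4343/3462
  seg 3: a=-5 b=-3052/1731 c=4947/1154 d=-1649/1731
  seg 4: a=1 b=6842/1731 c=-1649/1154 d=1649/3462
S(7) = -3957/1154

Δ: Δ0=-1, Δ1=9, Δ2=-10/3, Δ3=3, Δ4=3
row 1: diag=6, rhs=60; c'=1/6, d'=10
row 2: denom=8−1·1/6=47/6; d'=(-74−1·10)/(47/6)=-504/47
row 3: denom=10−3·18/47=416/47; d'=(38−3·-504/47)/(416/47)=1649/208
row 4: denom=6−2·47/208=577/104; d'=(0−2·1649/208)/(577/104)=-1649/577
back: M4=-1649/577
back: M3=1649/208−47/208·-1649/577=4947/577
back: M2=-504/47−18/47·4947/577=-8082/577
back: M1=10−1/6·-8082/577=7117/577
M: M0=0, M1=7117/577, M2=-8082/577, M3=4947/577, M4=-1649/577, M5=0
seg 0: a=-2, c=M0/2=0, d=(M1−M0)/(6·2)=7117/6924, b=Δ0−h0·(2M0+M1)/6=-8848/1731
seg 1: a=-4, c=M1/2=7117/1154, d=(M2−M1)/(6·1)=-15199/3462, b=Δ1−h1·(2M1+M2)/6=12503/1731
seg 2: a=5, c=M2/2=-4041/577, d=(M3−M2)/(6·3)=4343/3462, b=Δ2−h2·(2M2+M3)/6=22111/3462
seg 3: a=-5, c=M3/2=4947/1154, d=(M4−M3)/(6·2)=-1649/1731, b=Δ3−h3·(2M3+M4)/6=-3052/1731
seg 4: a=1, c=M4/2=-1649/1154, d=(M5−M4)/(6·1)=1649/3462, b=Δ4−h4·(2M4+M5)/6=6842/1731
t_q=7 → seg 3, τ=1; S=-5+-3052/1731·τ+4947/1154·τ²+-1649/1731·τ³=-3957/1154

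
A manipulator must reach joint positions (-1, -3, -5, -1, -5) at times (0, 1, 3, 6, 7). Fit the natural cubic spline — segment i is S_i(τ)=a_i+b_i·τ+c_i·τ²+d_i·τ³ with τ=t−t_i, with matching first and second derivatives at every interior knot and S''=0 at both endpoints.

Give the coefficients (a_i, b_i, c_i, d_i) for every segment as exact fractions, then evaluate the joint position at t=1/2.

Δ: Δ0=-2, Δ1=-1, Δ2=4/3, Δ3=-4
row 1: diag=6, rhs=6; c'=1/3, d'=1
row 2: denom=10−2·1/3=28/3; d'=(14−2·1)/(28/3)=9/7
row 3: denom=8−3·9/28=197/28; d'=(-32−3·9/7)/(197/28)=-1004/197
back: M3=-1004/197
back: M2=9/7−9/28·-1004/197=576/197
back: M1=1−1/3·576/197=5/197
M: M0=0, M1=5/197, M2=576/197, M3=-1004/197, M4=0
seg 0: a=-1, c=M0/2=0, d=(M1−M0)/(6·1)=5/1182, b=Δ0−h0·(2M0+M1)/6=-2369/1182
seg 1: a=-3, c=M1/2=5/394, d=(M2−M1)/(6·2)=571/2364, b=Δ1−h1·(2M1+M2)/6=-1177/591
seg 2: a=-5, c=M2/2=288/197, d=(M3−M2)/(6·3)=-790/1773, b=Δ2−h2·(2M2+M3)/6=566/591
seg 3: a=-1, c=M3/2=-502/197, d=(M4−M3)/(6·1)=502/591, b=Δ3−h3·(2M3+M4)/6=-1360/591
t_q=1/2 → seg 0, τ=1/2; S=-1+-2369/1182·τ+0·τ²+5/1182·τ³=-6309/3152

  seg 0: a=-1 b=-2369/1182 c=0 d=5/1182
  seg 1: a=-3 b=-1177/591 c=5/394 d=571/2364
  seg 2: a=-5 b=566/591 c=288/197 d=-790/1773
  seg 3: a=-1 b=-1360/591 c=-502/197 d=502/591
S(1/2) = -6309/3152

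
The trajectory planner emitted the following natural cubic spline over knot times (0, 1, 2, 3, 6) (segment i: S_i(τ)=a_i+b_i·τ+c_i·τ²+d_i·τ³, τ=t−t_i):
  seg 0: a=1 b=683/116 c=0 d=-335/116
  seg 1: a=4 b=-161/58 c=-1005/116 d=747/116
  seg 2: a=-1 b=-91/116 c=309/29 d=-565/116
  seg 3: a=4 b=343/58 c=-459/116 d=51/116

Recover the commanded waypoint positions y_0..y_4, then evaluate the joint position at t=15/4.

y_0=1 y_1=4 y_2=-1 y_3=4 y_4=-2
S(15/4) = 47477/7424

y_0 = S_0(0) = a_0 = 1
y_1 = S_1(0) = a_1 = 4
y_2 = S_2(0) = a_2 = -1
y_3 = S_3(0) = a_3 = 4
y_4 = S_3(3) = -2
t_q=15/4 is in segment 3 (τ=3/4); S_3(τ)=47477/7424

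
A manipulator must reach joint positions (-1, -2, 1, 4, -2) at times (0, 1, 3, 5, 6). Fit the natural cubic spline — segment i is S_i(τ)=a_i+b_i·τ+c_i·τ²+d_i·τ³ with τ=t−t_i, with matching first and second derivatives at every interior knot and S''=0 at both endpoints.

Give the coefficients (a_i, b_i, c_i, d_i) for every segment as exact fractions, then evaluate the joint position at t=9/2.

  seg 0: a=-1 b=-4/3 c=0 d=1/3
  seg 1: a=-2 b=-1/3 c=1 d=-1/24
  seg 2: a=1 b=19/6 c=3/4 d=-19/24
  seg 3: a=4 b=-10/3 c=-4 d=4/3
S(9/2) = 305/64

Δ: Δ0=-1, Δ1=3/2, Δ2=3/2, Δ3=-6
row 1: diag=6, rhs=15; c'=1/3, d'=5/2
row 2: denom=8−2·1/3=22/3; d'=(0−2·5/2)/(22/3)=-15/22
row 3: denom=6−2·3/11=60/11; d'=(-45−2·-15/22)/(60/11)=-8
back: M3=-8
back: M2=-15/22−3/11·-8=3/2
back: M1=5/2−1/3·3/2=2
M: M0=0, M1=2, M2=3/2, M3=-8, M4=0
seg 0: a=-1, c=M0/2=0, d=(M1−M0)/(6·1)=1/3, b=Δ0−h0·(2M0+M1)/6=-4/3
seg 1: a=-2, c=M1/2=1, d=(M2−M1)/(6·2)=-1/24, b=Δ1−h1·(2M1+M2)/6=-1/3
seg 2: a=1, c=M2/2=3/4, d=(M3−M2)/(6·2)=-19/24, b=Δ2−h2·(2M2+M3)/6=19/6
seg 3: a=4, c=M3/2=-4, d=(M4−M3)/(6·1)=4/3, b=Δ3−h3·(2M3+M4)/6=-10/3
t_q=9/2 → seg 2, τ=3/2; S=1+19/6·τ+3/4·τ²+-19/24·τ³=305/64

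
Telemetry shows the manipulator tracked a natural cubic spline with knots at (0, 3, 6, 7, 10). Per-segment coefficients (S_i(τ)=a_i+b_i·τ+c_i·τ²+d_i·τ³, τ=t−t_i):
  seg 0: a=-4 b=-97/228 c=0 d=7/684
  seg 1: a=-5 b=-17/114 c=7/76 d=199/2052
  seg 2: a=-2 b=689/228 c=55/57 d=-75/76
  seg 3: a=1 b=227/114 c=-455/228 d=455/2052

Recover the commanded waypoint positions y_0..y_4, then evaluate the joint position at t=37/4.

y_0 = S_0(0) = a_0 = -4
y_1 = S_1(0) = a_1 = -5
y_2 = S_2(0) = a_2 = -2
y_3 = S_3(0) = a_3 = 1
y_4 = S_3(3) = -5
t_q=37/4 is in segment 3 (τ=9/4); S_3(τ)=-10199/4864

y_0=-4 y_1=-5 y_2=-2 y_3=1 y_4=-5
S(37/4) = -10199/4864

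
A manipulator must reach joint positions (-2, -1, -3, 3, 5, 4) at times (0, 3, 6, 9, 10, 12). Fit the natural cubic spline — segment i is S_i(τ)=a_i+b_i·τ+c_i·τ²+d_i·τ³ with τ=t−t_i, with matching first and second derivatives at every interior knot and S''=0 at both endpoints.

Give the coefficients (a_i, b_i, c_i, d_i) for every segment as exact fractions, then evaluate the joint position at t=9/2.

  seg 0: a=-2 b=2993/3798 c=0 d=-1727/34182
  seg 1: a=-1 b=-1094/1899 c=-1727/3798 d=4837/34182
  seg 2: a=-3 b=1961/3798 c=1555/1899 d=-3695/34182
  seg 3: a=3 b=4768/1899 c=-65/422 d=-1355/3798
  seg 4: a=5 b=4301/3798 c=-775/633 d=775/3798
S(9/2) = -8135/3376

Δ: Δ0=1/3, Δ1=-2/3, Δ2=2, Δ3=2, Δ4=-1/2
row 1: diag=12, rhs=-6; c'=1/4, d'=-1/2
row 2: denom=12−3·1/4=45/4; d'=(16−3·-1/2)/(45/4)=14/9
row 3: denom=8−3·4/15=36/5; d'=(0−3·14/9)/(36/5)=-35/54
row 4: denom=6−1·5/36=211/36; d'=(-15−1·-35/54)/(211/36)=-1550/633
back: M4=-1550/633
back: M3=-35/54−5/36·-1550/633=-65/211
back: M2=14/9−4/15·-65/211=3110/1899
back: M1=-1/2−1/4·3110/1899=-1727/1899
M: M0=0, M1=-1727/1899, M2=3110/1899, M3=-65/211, M4=-1550/633, M5=0
seg 0: a=-2, c=M0/2=0, d=(M1−M0)/(6·3)=-1727/34182, b=Δ0−h0·(2M0+M1)/6=2993/3798
seg 1: a=-1, c=M1/2=-1727/3798, d=(M2−M1)/(6·3)=4837/34182, b=Δ1−h1·(2M1+M2)/6=-1094/1899
seg 2: a=-3, c=M2/2=1555/1899, d=(M3−M2)/(6·3)=-3695/34182, b=Δ2−h2·(2M2+M3)/6=1961/3798
seg 3: a=3, c=M3/2=-65/422, d=(M4−M3)/(6·1)=-1355/3798, b=Δ3−h3·(2M3+M4)/6=4768/1899
seg 4: a=5, c=M4/2=-775/633, d=(M5−M4)/(6·2)=775/3798, b=Δ4−h4·(2M4+M5)/6=4301/3798
t_q=9/2 → seg 1, τ=3/2; S=-1+-1094/1899·τ+-1727/3798·τ²+4837/34182·τ³=-8135/3376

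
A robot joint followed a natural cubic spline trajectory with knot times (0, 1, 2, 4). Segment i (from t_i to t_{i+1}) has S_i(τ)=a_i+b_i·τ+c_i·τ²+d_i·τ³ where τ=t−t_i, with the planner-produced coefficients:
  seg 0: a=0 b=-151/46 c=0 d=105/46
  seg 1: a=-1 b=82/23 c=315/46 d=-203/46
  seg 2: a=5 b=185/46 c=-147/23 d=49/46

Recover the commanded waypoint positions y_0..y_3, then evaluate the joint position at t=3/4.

y_0=0 y_1=-1 y_2=5 y_3=-4
S(3/4) = -4413/2944

y_0 = S_0(0) = a_0 = 0
y_1 = S_1(0) = a_1 = -1
y_2 = S_2(0) = a_2 = 5
y_3 = S_2(2) = -4
t_q=3/4 is in segment 0 (τ=3/4); S_0(τ)=-4413/2944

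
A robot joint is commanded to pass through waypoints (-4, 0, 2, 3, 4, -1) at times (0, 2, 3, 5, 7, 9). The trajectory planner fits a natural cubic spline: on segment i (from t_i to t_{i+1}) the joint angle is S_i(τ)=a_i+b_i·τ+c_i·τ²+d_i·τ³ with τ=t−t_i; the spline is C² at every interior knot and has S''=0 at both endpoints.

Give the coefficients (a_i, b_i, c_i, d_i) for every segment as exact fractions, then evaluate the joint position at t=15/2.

Δ: Δ0=2, Δ1=2, Δ2=1/2, Δ3=1/2, Δ4=-5/2
row 1: diag=6, rhs=0; c'=1/6, d'=0
row 2: denom=6−1·1/6=35/6; d'=(-9−1·0)/(35/6)=-54/35
row 3: denom=8−2·12/35=256/35; d'=(0−2·-54/35)/(256/35)=27/64
row 4: denom=8−2·35/128=477/64; d'=(-18−2·27/64)/(477/64)=-134/53
back: M4=-134/53
back: M3=27/64−35/128·-134/53=59/53
back: M2=-54/35−12/35·59/53=-102/53
back: M1=0−1/6·-102/53=17/53
M: M0=0, M1=17/53, M2=-102/53, M3=59/53, M4=-134/53, M5=0
seg 0: a=-4, c=M0/2=0, d=(M1−M0)/(6·2)=17/636, b=Δ0−h0·(2M0+M1)/6=301/159
seg 1: a=0, c=M1/2=17/106, d=(M2−M1)/(6·1)=-119/318, b=Δ1−h1·(2M1+M2)/6=352/159
seg 2: a=2, c=M2/2=-51/53, d=(M3−M2)/(6·2)=161/636, b=Δ2−h2·(2M2+M3)/6=449/318
seg 3: a=3, c=M3/2=59/106, d=(M4−M3)/(6·2)=-193/636, b=Δ3−h3·(2M3+M4)/6=191/318
seg 4: a=4, c=M4/2=-67/53, d=(M5−M4)/(6·2)=67/318, b=Δ4−h4·(2M4+M5)/6=-259/318
t_q=15/2 → seg 4, τ=1/2; S=4+-259/318·τ+-67/53·τ²+67/318·τ³=2801/848

  seg 0: a=-4 b=301/159 c=0 d=17/636
  seg 1: a=0 b=352/159 c=17/106 d=-119/318
  seg 2: a=2 b=449/318 c=-51/53 d=161/636
  seg 3: a=3 b=191/318 c=59/106 d=-193/636
  seg 4: a=4 b=-259/318 c=-67/53 d=67/318
S(15/2) = 2801/848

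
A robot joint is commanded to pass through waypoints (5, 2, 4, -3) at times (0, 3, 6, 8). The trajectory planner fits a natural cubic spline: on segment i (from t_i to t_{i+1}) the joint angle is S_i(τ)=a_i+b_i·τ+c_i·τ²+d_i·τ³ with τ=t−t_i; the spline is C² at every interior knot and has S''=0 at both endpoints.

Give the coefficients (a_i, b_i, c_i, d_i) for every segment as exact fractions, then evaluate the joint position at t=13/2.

Δ: Δ0=-1, Δ1=2/3, Δ2=-7/2
row 1: diag=12, rhs=10; c'=1/4, d'=5/6
row 2: denom=10−3·1/4=37/4; d'=(-25−3·5/6)/(37/4)=-110/37
back: M2=-110/37
back: M1=5/6−1/4·-110/37=175/111
M: M0=0, M1=175/111, M2=-110/37, M3=0
seg 0: a=5, c=M0/2=0, d=(M1−M0)/(6·3)=175/1998, b=Δ0−h0·(2M0+M1)/6=-397/222
seg 1: a=2, c=M1/2=175/222, d=(M2−M1)/(6·3)=-505/1998, b=Δ1−h1·(2M1+M2)/6=64/111
seg 2: a=4, c=M2/2=-55/37, d=(M3−M2)/(6·2)=55/222, b=Δ2−h2·(2M2+M3)/6=-337/222
t_q=13/2 → seg 2, τ=1/2; S=4+-337/222·τ+-55/37·τ²+55/222·τ³=1717/592

  seg 0: a=5 b=-397/222 c=0 d=175/1998
  seg 1: a=2 b=64/111 c=175/222 d=-505/1998
  seg 2: a=4 b=-337/222 c=-55/37 d=55/222
S(13/2) = 1717/592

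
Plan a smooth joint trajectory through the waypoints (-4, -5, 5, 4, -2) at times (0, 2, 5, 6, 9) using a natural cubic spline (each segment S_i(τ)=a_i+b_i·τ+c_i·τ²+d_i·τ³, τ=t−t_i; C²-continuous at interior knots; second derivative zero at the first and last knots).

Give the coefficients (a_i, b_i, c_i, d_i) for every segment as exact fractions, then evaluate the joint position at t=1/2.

  seg 0: a=-4 b=-482/279 c=0 d=685/2232
  seg 1: a=-5 b=1091/558 c=685/372 d=-4627/10044
  seg 2: a=5 b=631/1116 c=-643/279 d=275/372
  seg 3: a=4 b=-1019/558 c=-97/1116 d=97/10044
S(1/2) = -28721/5952

Δ: Δ0=-1/2, Δ1=10/3, Δ2=-1, Δ3=-2
row 1: diag=10, rhs=23; c'=3/10, d'=23/10
row 2: denom=8−3·3/10=71/10; d'=(-26−3·23/10)/(71/10)=-329/71
row 3: denom=8−1·10/71=558/71; d'=(-6−1·-329/71)/(558/71)=-97/558
back: M3=-97/558
back: M2=-329/71−10/71·-97/558=-1286/279
back: M1=23/10−3/10·-1286/279=685/186
M: M0=0, M1=685/186, M2=-1286/279, M3=-97/558, M4=0
seg 0: a=-4, c=M0/2=0, d=(M1−M0)/(6·2)=685/2232, b=Δ0−h0·(2M0+M1)/6=-482/279
seg 1: a=-5, c=M1/2=685/372, d=(M2−M1)/(6·3)=-4627/10044, b=Δ1−h1·(2M1+M2)/6=1091/558
seg 2: a=5, c=M2/2=-643/279, d=(M3−M2)/(6·1)=275/372, b=Δ2−h2·(2M2+M3)/6=631/1116
seg 3: a=4, c=M3/2=-97/1116, d=(M4−M3)/(6·3)=97/10044, b=Δ3−h3·(2M3+M4)/6=-1019/558
t_q=1/2 → seg 0, τ=1/2; S=-4+-482/279·τ+0·τ²+685/2232·τ³=-28721/5952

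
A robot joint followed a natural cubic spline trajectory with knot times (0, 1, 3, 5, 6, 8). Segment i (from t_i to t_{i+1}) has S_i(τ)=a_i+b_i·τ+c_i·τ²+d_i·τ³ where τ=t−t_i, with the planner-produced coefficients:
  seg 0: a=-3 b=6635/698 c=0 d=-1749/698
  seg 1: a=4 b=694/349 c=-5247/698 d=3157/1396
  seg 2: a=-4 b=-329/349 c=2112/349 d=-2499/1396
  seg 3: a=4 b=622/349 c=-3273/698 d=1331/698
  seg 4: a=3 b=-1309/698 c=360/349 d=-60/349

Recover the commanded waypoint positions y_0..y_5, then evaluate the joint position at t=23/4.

y_0 = S_0(0) = a_0 = -3
y_1 = S_1(0) = a_1 = 4
y_2 = S_2(0) = a_2 = -4
y_3 = S_3(0) = a_3 = 4
y_4 = S_4(0) = a_4 = 3
y_5 = S_4(2) = 2
t_q=23/4 is in segment 3 (τ=3/4); S_3(τ)=156509/44672

y_0=-3 y_1=4 y_2=-4 y_3=4 y_4=3 y_5=2
S(23/4) = 156509/44672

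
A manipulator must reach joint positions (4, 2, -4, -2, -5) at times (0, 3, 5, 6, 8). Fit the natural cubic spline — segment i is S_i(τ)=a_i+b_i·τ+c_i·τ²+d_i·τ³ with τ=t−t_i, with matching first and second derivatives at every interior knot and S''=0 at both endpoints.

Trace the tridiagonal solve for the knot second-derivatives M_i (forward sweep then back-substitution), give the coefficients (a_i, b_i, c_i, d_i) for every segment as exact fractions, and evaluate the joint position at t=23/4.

  seg 0: a=4 b=343/489 c=0 d=-223/1467
  seg 1: a=2 b=-1664/489 c=-223/163 d=1535/1956
  seg 2: a=-4 b=265/489 c=1089/326 d=-1841/978
  seg 3: a=-2 b=1541/978 c=-376/163 d=188/489
S(23/4) = -52341/20864

Δ: Δ0=-2/3, Δ1=-3, Δ2=2, Δ3=-3/2
row 1: diag=10, rhs=-14; c'=1/5, d'=-7/5
row 2: denom=6−2·1/5=28/5; d'=(30−2·-7/5)/(28/5)=41/7
row 3: denom=6−1·5/28=163/28; d'=(-21−1·41/7)/(163/28)=-752/163
back: M3=-752/163
back: M2=41/7−5/28·-752/163=1089/163
back: M1=-7/5−1/5·1089/163=-446/163
M: M0=0, M1=-446/163, M2=1089/163, M3=-752/163, M4=0
seg 0: a=4, c=M0/2=0, d=(M1−M0)/(6·3)=-223/1467, b=Δ0−h0·(2M0+M1)/6=343/489
seg 1: a=2, c=M1/2=-223/163, d=(M2−M1)/(6·2)=1535/1956, b=Δ1−h1·(2M1+M2)/6=-1664/489
seg 2: a=-4, c=M2/2=1089/326, d=(M3−M2)/(6·1)=-1841/978, b=Δ2−h2·(2M2+M3)/6=265/489
seg 3: a=-2, c=M3/2=-376/163, d=(M4−M3)/(6·2)=188/489, b=Δ3−h3·(2M3+M4)/6=1541/978
t_q=23/4 → seg 2, τ=3/4; S=-4+265/489·τ+1089/326·τ²+-1841/978·τ³=-52341/20864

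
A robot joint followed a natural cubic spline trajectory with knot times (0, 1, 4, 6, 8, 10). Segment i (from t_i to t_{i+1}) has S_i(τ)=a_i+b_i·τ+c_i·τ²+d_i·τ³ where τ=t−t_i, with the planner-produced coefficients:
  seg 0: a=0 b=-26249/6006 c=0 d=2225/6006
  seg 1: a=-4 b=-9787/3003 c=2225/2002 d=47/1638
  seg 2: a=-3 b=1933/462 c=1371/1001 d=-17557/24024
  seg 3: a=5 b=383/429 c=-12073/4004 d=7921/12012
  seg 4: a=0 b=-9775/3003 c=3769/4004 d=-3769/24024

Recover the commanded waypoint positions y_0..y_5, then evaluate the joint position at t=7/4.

y_0=0 y_1=-4 y_2=-3 y_3=5 y_4=0 y_5=-4
S(7/4) = -744045/128128

y_0 = S_0(0) = a_0 = 0
y_1 = S_1(0) = a_1 = -4
y_2 = S_2(0) = a_2 = -3
y_3 = S_3(0) = a_3 = 5
y_4 = S_4(0) = a_4 = 0
y_5 = S_4(2) = -4
t_q=7/4 is in segment 1 (τ=3/4); S_1(τ)=-744045/128128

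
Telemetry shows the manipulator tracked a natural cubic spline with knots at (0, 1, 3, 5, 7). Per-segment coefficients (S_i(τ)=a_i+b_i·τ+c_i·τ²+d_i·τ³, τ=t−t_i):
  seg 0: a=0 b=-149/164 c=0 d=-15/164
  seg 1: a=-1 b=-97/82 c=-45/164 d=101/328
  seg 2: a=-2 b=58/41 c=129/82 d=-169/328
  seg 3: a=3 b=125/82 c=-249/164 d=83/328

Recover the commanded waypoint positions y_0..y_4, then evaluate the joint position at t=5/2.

y_0=0 y_1=-1 y_2=-2 y_3=3 y_4=2
S(5/2) = -6173/2624

y_0 = S_0(0) = a_0 = 0
y_1 = S_1(0) = a_1 = -1
y_2 = S_2(0) = a_2 = -2
y_3 = S_3(0) = a_3 = 3
y_4 = S_3(2) = 2
t_q=5/2 is in segment 1 (τ=3/2); S_1(τ)=-6173/2624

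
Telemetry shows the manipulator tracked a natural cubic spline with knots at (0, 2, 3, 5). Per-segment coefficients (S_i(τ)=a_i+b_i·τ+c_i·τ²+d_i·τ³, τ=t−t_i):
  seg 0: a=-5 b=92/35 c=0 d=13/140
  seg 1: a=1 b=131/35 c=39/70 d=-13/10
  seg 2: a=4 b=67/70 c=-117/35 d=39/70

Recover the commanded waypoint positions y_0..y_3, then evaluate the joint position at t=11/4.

y_0 = S_0(0) = a_0 = -5
y_1 = S_1(0) = a_1 = 1
y_2 = S_2(0) = a_2 = 4
y_3 = S_2(2) = -3
t_q=11/4 is in segment 1 (τ=3/4); S_1(τ)=16003/4480

y_0=-5 y_1=1 y_2=4 y_3=-3
S(11/4) = 16003/4480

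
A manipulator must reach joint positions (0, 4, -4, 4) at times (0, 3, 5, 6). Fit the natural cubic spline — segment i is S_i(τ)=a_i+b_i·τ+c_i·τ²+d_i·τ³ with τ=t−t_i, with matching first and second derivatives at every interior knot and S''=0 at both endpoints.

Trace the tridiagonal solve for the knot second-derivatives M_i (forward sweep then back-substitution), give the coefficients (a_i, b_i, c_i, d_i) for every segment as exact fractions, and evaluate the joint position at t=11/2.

Δ: Δ0=4/3, Δ1=-4, Δ2=8
row 1: diag=10, rhs=-32; c'=1/5, d'=-16/5
row 2: denom=6−2·1/5=28/5; d'=(72−2·-16/5)/(28/5)=14
back: M2=14
back: M1=-16/5−1/5·14=-6
M: M0=0, M1=-6, M2=14, M3=0
seg 0: a=0, c=M0/2=0, d=(M1−M0)/(6·3)=-1/3, b=Δ0−h0·(2M0+M1)/6=13/3
seg 1: a=4, c=M1/2=-3, d=(M2−M1)/(6·2)=5/3, b=Δ1−h1·(2M1+M2)/6=-14/3
seg 2: a=-4, c=M2/2=7, d=(M3−M2)/(6·1)=-7/3, b=Δ2−h2·(2M2+M3)/6=10/3
t_q=11/2 → seg 2, τ=1/2; S=-4+10/3·τ+7·τ²+-7/3·τ³=-7/8

  seg 0: a=0 b=13/3 c=0 d=-1/3
  seg 1: a=4 b=-14/3 c=-3 d=5/3
  seg 2: a=-4 b=10/3 c=7 d=-7/3
S(11/2) = -7/8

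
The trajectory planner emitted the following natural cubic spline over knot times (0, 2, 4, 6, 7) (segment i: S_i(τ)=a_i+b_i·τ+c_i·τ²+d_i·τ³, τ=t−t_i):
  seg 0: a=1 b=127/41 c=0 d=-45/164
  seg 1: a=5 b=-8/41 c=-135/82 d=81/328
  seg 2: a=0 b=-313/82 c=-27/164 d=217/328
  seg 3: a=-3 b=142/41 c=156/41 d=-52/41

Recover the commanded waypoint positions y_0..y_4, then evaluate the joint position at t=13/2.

y_0 = S_0(0) = a_0 = 1
y_1 = S_1(0) = a_1 = 5
y_2 = S_2(0) = a_2 = 0
y_3 = S_3(0) = a_3 = -3
y_4 = S_3(1) = 3
t_q=13/2 is in segment 3 (τ=1/2); S_3(τ)=-39/82

y_0=1 y_1=5 y_2=0 y_3=-3 y_4=3
S(13/2) = -39/82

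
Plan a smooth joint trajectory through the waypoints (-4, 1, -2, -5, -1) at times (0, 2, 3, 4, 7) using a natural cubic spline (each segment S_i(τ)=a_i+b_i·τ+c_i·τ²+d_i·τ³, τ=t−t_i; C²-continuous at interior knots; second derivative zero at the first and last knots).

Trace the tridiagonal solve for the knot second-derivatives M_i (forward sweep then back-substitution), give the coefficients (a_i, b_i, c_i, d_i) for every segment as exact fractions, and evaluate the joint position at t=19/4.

Δ: Δ0=5/2, Δ1=-3, Δ2=-3, Δ3=4/3
row 1: diag=6, rhs=-33; c'=1/6, d'=-11/2
row 2: denom=4−1·1/6=23/6; d'=(0−1·-11/2)/(23/6)=33/23
row 3: denom=8−1·6/23=178/23; d'=(26−1·33/23)/(178/23)=565/178
back: M3=565/178
back: M2=33/23−6/23·565/178=54/89
back: M1=-11/2−1/6·54/89=-997/178
M: M0=0, M1=-997/178, M2=54/89, M3=565/178, M4=0
seg 0: a=-4, c=M0/2=0, d=(M1−M0)/(6·2)=-997/2136, b=Δ0−h0·(2M0+M1)/6=1166/267
seg 1: a=1, c=M1/2=-997/356, d=(M2−M1)/(6·1)=1105/1068, b=Δ1−h1·(2M1+M2)/6=-659/534
seg 2: a=-2, c=M2/2=27/89, d=(M3−M2)/(6·1)=457/1068, b=Δ2−h2·(2M2+M3)/6=-3985/1068
seg 3: a=-5, c=M3/2=565/356, d=(M4−M3)/(6·3)=-565/3204, b=Δ3−h3·(2M3+M4)/6=-983/534
t_q=19/4 → seg 3, τ=3/4; S=-5+-983/534·τ+565/356·τ²+-565/3204·τ³=-126731/22784

  seg 0: a=-4 b=1166/267 c=0 d=-997/2136
  seg 1: a=1 b=-659/534 c=-997/356 d=1105/1068
  seg 2: a=-2 b=-3985/1068 c=27/89 d=457/1068
  seg 3: a=-5 b=-983/534 c=565/356 d=-565/3204
S(19/4) = -126731/22784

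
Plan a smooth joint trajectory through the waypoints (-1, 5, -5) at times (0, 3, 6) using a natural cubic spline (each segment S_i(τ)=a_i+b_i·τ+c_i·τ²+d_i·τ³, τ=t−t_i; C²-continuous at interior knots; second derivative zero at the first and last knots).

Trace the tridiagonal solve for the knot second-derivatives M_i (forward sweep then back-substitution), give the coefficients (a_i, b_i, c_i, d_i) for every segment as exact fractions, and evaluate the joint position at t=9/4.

  seg 0: a=-1 b=10/3 c=0 d=-4/27
  seg 1: a=5 b=-2/3 c=-4/3 d=4/27
S(9/4) = 77/16

Δ: Δ0=2, Δ1=-10/3
row 1: diag=12, rhs=-32; c'=1/4, d'=-8/3
back: M1=-8/3
M: M0=0, M1=-8/3, M2=0
seg 0: a=-1, c=M0/2=0, d=(M1−M0)/(6·3)=-4/27, b=Δ0−h0·(2M0+M1)/6=10/3
seg 1: a=5, c=M1/2=-4/3, d=(M2−M1)/(6·3)=4/27, b=Δ1−h1·(2M1+M2)/6=-2/3
t_q=9/4 → seg 0, τ=9/4; S=-1+10/3·τ+0·τ²+-4/27·τ³=77/16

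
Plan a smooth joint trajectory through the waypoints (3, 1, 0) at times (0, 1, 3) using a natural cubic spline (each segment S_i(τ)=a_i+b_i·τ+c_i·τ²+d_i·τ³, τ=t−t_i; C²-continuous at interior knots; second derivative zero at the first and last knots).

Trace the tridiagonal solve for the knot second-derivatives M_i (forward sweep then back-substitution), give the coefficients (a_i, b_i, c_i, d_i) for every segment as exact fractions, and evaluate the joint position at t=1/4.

Δ: Δ0=-2, Δ1=-1/2
row 1: diag=6, rhs=9; c'=1/3, d'=3/2
back: M1=3/2
M: M0=0, M1=3/2, M2=0
seg 0: a=3, c=M0/2=0, d=(M1−M0)/(6·1)=1/4, b=Δ0−h0·(2M0+M1)/6=-9/4
seg 1: a=1, c=M1/2=3/4, d=(M2−M1)/(6·2)=-1/8, b=Δ1−h1·(2M1+M2)/6=-3/2
t_q=1/4 → seg 0, τ=1/4; S=3+-9/4·τ+0·τ²+1/4·τ³=625/256

  seg 0: a=3 b=-9/4 c=0 d=1/4
  seg 1: a=1 b=-3/2 c=3/4 d=-1/8
S(1/4) = 625/256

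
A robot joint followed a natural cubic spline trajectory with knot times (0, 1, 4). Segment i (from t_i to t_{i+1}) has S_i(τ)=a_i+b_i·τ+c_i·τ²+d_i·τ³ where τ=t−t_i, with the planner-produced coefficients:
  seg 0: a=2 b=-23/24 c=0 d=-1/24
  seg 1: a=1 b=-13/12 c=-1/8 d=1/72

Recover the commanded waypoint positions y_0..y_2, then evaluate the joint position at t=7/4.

y_0 = S_0(0) = a_0 = 2
y_1 = S_1(0) = a_1 = 1
y_2 = S_1(3) = -3
t_q=7/4 is in segment 1 (τ=3/4); S_1(τ)=63/512

y_0=2 y_1=1 y_2=-3
S(7/4) = 63/512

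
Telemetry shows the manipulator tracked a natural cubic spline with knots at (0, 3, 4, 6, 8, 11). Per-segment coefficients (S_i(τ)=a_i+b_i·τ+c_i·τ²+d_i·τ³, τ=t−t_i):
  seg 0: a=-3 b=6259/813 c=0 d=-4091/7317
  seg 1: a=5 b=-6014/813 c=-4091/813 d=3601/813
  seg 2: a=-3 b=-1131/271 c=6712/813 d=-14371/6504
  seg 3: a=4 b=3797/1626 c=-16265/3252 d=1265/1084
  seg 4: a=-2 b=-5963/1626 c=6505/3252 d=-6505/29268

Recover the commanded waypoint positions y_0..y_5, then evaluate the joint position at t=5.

y_0=-3 y_1=5 y_2=-3 y_3=4 y_4=-2 y_5=-1
S(5) = -7331/6504

y_0 = S_0(0) = a_0 = -3
y_1 = S_1(0) = a_1 = 5
y_2 = S_2(0) = a_2 = -3
y_3 = S_3(0) = a_3 = 4
y_4 = S_4(0) = a_4 = -2
y_5 = S_4(3) = -1
t_q=5 is in segment 2 (τ=1); S_2(τ)=-7331/6504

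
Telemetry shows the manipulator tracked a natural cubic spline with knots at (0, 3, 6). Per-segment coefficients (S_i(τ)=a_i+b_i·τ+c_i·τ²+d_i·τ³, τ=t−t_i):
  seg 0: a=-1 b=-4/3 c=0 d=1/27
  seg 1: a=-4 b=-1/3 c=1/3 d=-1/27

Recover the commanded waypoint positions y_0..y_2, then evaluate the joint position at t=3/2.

y_0=-1 y_1=-4 y_2=-3
S(3/2) = -23/8

y_0 = S_0(0) = a_0 = -1
y_1 = S_1(0) = a_1 = -4
y_2 = S_1(3) = -3
t_q=3/2 is in segment 0 (τ=3/2); S_0(τ)=-23/8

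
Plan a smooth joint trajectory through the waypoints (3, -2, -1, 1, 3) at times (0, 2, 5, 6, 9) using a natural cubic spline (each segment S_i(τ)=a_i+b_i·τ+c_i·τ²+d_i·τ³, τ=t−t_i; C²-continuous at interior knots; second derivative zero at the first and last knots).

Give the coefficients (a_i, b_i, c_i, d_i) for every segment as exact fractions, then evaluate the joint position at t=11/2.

Δ: Δ0=-5/2, Δ1=1/3, Δ2=2, Δ3=2/3
row 1: diag=10, rhs=17; c'=3/10, d'=17/10
row 2: denom=8−3·3/10=71/10; d'=(10−3·17/10)/(71/10)=49/71
row 3: denom=8−1·10/71=558/71; d'=(-8−1·49/71)/(558/71)=-617/558
back: M3=-617/558
back: M2=49/71−10/71·-617/558=236/279
back: M1=17/10−3/10·236/279=269/186
M: M0=0, M1=269/186, M2=236/279, M3=-617/558, M4=0
seg 0: a=3, c=M0/2=0, d=(M1−M0)/(6·2)=269/2232, b=Δ0−h0·(2M0+M1)/6=-832/279
seg 1: a=-2, c=M1/2=269/372, d=(M2−M1)/(6·3)=-335/10044, b=Δ1−h1·(2M1+M2)/6=-857/558
seg 2: a=-1, c=M2/2=118/279, d=(M3−M2)/(6·1)=-121/372, b=Δ2−h2·(2M2+M3)/6=2123/1116
seg 3: a=1, c=M3/2=-617/1116, d=(M4−M3)/(6·3)=617/10044, b=Δ3−h3·(2M3+M4)/6=989/558
t_q=11/2 → seg 2, τ=1/2; S=-1+2123/1116·τ+118/279·τ²+-121/372·τ³=145/8928

  seg 0: a=3 b=-832/279 c=0 d=269/2232
  seg 1: a=-2 b=-857/558 c=269/372 d=-335/10044
  seg 2: a=-1 b=2123/1116 c=118/279 d=-121/372
  seg 3: a=1 b=989/558 c=-617/1116 d=617/10044
S(11/2) = 145/8928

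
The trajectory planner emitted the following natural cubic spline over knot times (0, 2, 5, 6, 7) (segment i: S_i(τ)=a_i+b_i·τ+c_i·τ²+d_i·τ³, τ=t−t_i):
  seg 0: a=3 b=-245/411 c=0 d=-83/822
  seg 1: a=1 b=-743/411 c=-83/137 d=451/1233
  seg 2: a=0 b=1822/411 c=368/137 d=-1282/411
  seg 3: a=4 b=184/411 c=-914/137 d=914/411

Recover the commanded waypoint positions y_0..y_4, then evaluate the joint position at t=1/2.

y_0=3 y_1=1 y_2=0 y_3=4 y_4=0
S(1/2) = 5895/2192

y_0 = S_0(0) = a_0 = 3
y_1 = S_1(0) = a_1 = 1
y_2 = S_2(0) = a_2 = 0
y_3 = S_3(0) = a_3 = 4
y_4 = S_3(1) = 0
t_q=1/2 is in segment 0 (τ=1/2); S_0(τ)=5895/2192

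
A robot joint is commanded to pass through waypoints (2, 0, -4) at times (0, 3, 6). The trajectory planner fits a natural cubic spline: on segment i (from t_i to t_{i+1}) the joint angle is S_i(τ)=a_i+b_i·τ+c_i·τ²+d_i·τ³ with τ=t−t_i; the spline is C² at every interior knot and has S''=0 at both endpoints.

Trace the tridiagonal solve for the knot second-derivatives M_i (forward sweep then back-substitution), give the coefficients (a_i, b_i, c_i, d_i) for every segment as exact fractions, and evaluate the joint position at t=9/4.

Δ: Δ0=-2/3, Δ1=-4/3
row 1: diag=12, rhs=-4; c'=1/4, d'=-1/3
back: M1=-1/3
M: M0=0, M1=-1/3, M2=0
seg 0: a=2, c=M0/2=0, d=(M1−M0)/(6·3)=-1/54, b=Δ0−h0·(2M0+M1)/6=-1/2
seg 1: a=0, c=M1/2=-1/6, d=(M2−M1)/(6·3)=1/54, b=Δ1−h1·(2M1+M2)/6=-1
t_q=9/4 → seg 0, τ=9/4; S=2+-1/2·τ+0·τ²+-1/54·τ³=85/128

  seg 0: a=2 b=-1/2 c=0 d=-1/54
  seg 1: a=0 b=-1 c=-1/6 d=1/54
S(9/4) = 85/128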